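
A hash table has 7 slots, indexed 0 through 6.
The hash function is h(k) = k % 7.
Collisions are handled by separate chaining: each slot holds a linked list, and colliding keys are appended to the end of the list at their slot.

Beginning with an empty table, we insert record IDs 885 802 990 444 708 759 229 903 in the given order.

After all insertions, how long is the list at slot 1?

1

885 → bucket 3
802 → bucket 4
990 → bucket 3 (collision)
444 → bucket 3 (collision)
708 → bucket 1
759 → bucket 3 (collision)
229 → bucket 5
903 → bucket 0
Final buckets:
0: 903
1: 708
2: -
3: 885 -> 990 -> 444 -> 759
4: 802
5: 229
6: -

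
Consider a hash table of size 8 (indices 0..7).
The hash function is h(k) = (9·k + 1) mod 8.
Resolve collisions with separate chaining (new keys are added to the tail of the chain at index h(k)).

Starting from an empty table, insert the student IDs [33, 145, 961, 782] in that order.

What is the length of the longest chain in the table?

3

33 → bucket 2
145 → bucket 2 (collision)
961 → bucket 2 (collision)
782 → bucket 7
Final buckets:
0: ∅
1: ∅
2: 33 -> 145 -> 961
3: ∅
4: ∅
5: ∅
6: ∅
7: 782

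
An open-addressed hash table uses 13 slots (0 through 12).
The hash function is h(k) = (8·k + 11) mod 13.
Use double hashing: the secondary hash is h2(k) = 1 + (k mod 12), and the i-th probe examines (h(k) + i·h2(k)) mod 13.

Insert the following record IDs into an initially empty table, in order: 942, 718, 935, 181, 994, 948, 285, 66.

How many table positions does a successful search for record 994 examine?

4

942 hashes to 7; slot 7 is free => place at 7.
718 hashes to 9; slot 9 is free => place at 9.
935 hashes to 3; slot 3 is free => place at 3.
181 hashes to 3, h2=2; 3 taken => place at 5.
994 hashes to 7, h2=11; 7,5,3 taken => place at 1.
948 hashes to 3, h2=1; 3 taken => place at 4.
285 hashes to 3, h2=10; 3 taken => place at 0.
66 hashes to 6; slot 6 is free => place at 6.
Table: [285, 994, ., 935, 948, 181, 66, 942, ., 718, ., ., .]
Lookup 994: h=7, h2=11, probe 7,5,3,1 → found at 1.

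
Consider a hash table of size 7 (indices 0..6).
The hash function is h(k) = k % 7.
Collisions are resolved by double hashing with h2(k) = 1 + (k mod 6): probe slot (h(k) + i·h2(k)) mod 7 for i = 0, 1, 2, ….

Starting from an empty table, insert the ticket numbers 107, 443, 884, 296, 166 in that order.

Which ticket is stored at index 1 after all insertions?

107: h=2 -> slot 2
443: h=2, h2=6, probe 2,1 -> slot 1
884: h=2, h2=3, probe 2,5 -> slot 5
296: h=2, h2=3, probe 2,5,1,4 -> slot 4
166: h=5, h2=5, probe 5,3 -> slot 3
Table: [_, 443, 107, 166, 296, 884, _]

443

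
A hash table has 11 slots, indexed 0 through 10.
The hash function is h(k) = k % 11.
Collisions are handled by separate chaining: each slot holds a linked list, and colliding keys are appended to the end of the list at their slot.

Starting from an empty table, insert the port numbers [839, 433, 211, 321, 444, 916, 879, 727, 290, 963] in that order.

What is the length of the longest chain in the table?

3

839 → bucket 3
433 → bucket 4
211 → bucket 2
321 → bucket 2 (collision)
444 → bucket 4 (collision)
916 → bucket 3 (collision)
879 → bucket 10
727 → bucket 1
290 → bucket 4 (collision)
963 → bucket 6
Final buckets:
0: -
1: 727
2: 211 -> 321
3: 839 -> 916
4: 433 -> 444 -> 290
5: -
6: 963
7: -
8: -
9: -
10: 879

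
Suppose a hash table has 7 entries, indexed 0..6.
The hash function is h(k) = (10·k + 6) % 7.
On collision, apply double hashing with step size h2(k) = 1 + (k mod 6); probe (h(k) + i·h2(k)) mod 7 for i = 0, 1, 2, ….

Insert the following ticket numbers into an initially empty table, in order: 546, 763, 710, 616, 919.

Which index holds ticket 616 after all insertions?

546: h=6 => slot 6
763: h=6, h2=2, probe 6,1 => slot 1
710: h=1, h2=3, probe 1,4 => slot 4
616: h=6, h2=5, probe 6,4,2 => slot 2
919: h=5 => slot 5
Table: [_, 763, 616, _, 710, 919, 546]

2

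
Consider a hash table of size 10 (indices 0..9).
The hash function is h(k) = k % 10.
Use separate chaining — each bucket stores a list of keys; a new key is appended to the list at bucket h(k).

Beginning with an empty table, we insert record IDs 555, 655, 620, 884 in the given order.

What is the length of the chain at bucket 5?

555 → bucket 5
655 → bucket 5 (collision)
620 → bucket 0
884 → bucket 4
Final buckets:
0: 620
1: -
2: -
3: -
4: 884
5: 555 -> 655
6: -
7: -
8: -
9: -

2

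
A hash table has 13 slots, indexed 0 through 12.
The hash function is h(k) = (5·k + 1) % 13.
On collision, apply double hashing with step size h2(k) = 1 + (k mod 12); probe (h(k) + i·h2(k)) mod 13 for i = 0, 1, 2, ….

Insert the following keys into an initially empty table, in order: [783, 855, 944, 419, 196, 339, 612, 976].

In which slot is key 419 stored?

783 hashes to 3; slot 3 is free → place at 3.
855 hashes to 12; slot 12 is free → place at 12.
944 hashes to 2; slot 2 is free → place at 2.
419 hashes to 3, h2=12; 3,2 taken → place at 1.
196 hashes to 6; slot 6 is free → place at 6.
339 hashes to 6, h2=4; 6 taken → place at 10.
612 hashes to 6, h2=1; 6 taken → place at 7.
976 hashes to 6, h2=5; 6 taken → place at 11.
Table: [_, 419, 944, 783, _, _, 196, 612, _, _, 339, 976, 855]

1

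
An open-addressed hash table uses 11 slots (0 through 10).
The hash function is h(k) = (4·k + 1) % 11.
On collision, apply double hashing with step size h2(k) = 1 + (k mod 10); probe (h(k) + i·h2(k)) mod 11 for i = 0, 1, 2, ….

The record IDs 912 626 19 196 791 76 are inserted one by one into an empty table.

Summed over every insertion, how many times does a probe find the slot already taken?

8

912: h=8 => slot 8
626: h=8, h2=7, probe 8,4 => slot 4
19: h=0 => slot 0
196: h=4, h2=7, probe 4,0,7 => slot 7
791: h=8, h2=2, probe 8,10 => slot 10
76: h=8, h2=7, probe 8,4,0,7,3 => slot 3
Table: [19, _, _, 76, 626, _, _, 196, 912, _, 791]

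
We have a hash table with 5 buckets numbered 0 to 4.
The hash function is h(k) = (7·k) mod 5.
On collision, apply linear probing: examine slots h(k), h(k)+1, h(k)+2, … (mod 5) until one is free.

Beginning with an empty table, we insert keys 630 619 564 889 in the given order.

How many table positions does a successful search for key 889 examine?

4

630: h=0 -> slot 0
619: h=3 -> slot 3
564: h=3, probe 3,4 -> slot 4
889: h=3, probe 3,4,0,1 -> slot 1
Table: [630, 889, —, 619, 564]
Lookup 889: h=3, probe 3,4,0,1 → found at 1.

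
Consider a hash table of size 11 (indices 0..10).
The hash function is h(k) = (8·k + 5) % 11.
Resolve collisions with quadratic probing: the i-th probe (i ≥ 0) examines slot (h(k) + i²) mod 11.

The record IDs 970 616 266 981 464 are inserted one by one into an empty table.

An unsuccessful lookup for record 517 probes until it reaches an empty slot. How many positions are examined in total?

970 hashes to 10; slot 10 is free => place at 10.
616 hashes to 5; slot 5 is free => place at 5.
266 hashes to 10; 10 taken => place at 0.
981 hashes to 10; 10,0 taken => place at 3.
464 hashes to 10; 10,0,3 taken => place at 8.
Table: [266, ∅, ∅, 981, ∅, 616, ∅, ∅, 464, ∅, 970]
Lookup 517: h=5, probe 5,6 → slot 6 empty, not found.

2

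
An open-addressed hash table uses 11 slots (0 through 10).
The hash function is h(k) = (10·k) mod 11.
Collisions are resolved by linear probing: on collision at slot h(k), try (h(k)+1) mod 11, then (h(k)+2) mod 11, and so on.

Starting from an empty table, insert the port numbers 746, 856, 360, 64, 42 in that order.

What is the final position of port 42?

746: h=2 -> slot 2
856: h=2, probe 2,3 -> slot 3
360: h=3, probe 3,4 -> slot 4
64: h=2, probe 2,3,4,5 -> slot 5
42: h=2, probe 2,3,4,5,6 -> slot 6
Table: [—, —, 746, 856, 360, 64, 42, —, —, —, —]

6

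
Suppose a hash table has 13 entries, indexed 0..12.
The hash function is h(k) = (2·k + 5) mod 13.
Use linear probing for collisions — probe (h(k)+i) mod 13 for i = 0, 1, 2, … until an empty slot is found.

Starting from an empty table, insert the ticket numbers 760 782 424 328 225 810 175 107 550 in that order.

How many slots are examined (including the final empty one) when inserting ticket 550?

760 hashes to 4; slot 4 is free → place at 4.
782 hashes to 9; slot 9 is free → place at 9.
424 hashes to 8; slot 8 is free → place at 8.
328 hashes to 11; slot 11 is free → place at 11.
225 hashes to 0; slot 0 is free → place at 0.
810 hashes to 0; 0 taken → place at 1.
175 hashes to 4; 4 taken → place at 5.
107 hashes to 11; 11 taken → place at 12.
550 hashes to 0; 0,1 taken → place at 2.
Table: [225, 810, 550, ., 760, 175, ., ., 424, 782, ., 328, 107]

3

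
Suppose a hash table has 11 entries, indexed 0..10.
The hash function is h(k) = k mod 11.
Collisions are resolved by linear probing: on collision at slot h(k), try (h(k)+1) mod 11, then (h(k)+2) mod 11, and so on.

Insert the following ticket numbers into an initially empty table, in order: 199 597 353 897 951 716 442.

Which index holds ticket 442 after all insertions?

199: h=1 => slot 1
597: h=3 => slot 3
353: h=1, probe 1,2 => slot 2
897: h=6 => slot 6
951: h=5 => slot 5
716: h=1, probe 1,2,3,4 => slot 4
442: h=2, probe 2,3,4,5,6,7 => slot 7
Table: [_, 199, 353, 597, 716, 951, 897, 442, _, _, _]

7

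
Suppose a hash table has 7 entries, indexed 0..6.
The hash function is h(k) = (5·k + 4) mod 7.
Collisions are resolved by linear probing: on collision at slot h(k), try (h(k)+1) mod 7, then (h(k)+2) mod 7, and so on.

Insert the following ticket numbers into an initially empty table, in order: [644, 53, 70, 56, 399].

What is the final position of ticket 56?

6

Insert 644: h=4, slot 4 empty => index 4.
Insert 53: h=3, slot 3 empty => index 3.
Insert 70: h=4, slot 4 occupied => index 5.
Insert 56: h=4, slots 4,5 occupied => index 6.
Insert 399: h=4, slots 4,5,6 occupied => index 0.
Table: [399, _, _, 53, 644, 70, 56]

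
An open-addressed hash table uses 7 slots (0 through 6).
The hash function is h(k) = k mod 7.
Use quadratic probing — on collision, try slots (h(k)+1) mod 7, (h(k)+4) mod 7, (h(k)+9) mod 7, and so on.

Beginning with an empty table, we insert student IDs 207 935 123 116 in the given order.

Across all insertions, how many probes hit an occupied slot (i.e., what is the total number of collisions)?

207 hashes to 4; slot 4 is free => place at 4.
935 hashes to 4; 4 taken => place at 5.
123 hashes to 4; 4,5 taken => place at 1.
116 hashes to 4; 4,5,1 taken => place at 6.
Table: [., 123, ., ., 207, 935, 116]

6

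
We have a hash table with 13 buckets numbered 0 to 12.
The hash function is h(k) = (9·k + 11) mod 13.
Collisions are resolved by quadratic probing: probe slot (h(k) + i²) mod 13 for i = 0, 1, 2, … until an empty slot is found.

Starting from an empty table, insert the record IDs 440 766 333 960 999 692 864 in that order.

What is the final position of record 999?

10

Insert 440: h=6, slot 6 empty -> index 6.
Insert 766: h=2, slot 2 empty -> index 2.
Insert 333: h=5, slot 5 empty -> index 5.
Insert 960: h=6, slot 6 occupied -> index 7.
Insert 999: h=6, slots 6,7 occupied -> index 10.
Insert 692: h=12, slot 12 empty -> index 12.
Insert 864: h=0, slot 0 empty -> index 0.
Table: [864, —, 766, —, —, 333, 440, 960, —, —, 999, —, 692]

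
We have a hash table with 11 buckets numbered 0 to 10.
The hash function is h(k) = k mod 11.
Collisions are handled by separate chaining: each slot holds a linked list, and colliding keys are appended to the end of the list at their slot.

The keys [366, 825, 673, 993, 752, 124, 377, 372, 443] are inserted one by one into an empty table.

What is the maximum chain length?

5

Insert 366: h=3, bucket 3 empty → new chain.
Insert 825: h=0, bucket 0 empty → new chain.
Insert 673: h=2, bucket 2 empty → new chain.
Insert 993: h=3, bucket 3 nonempty → append to chain.
Insert 752: h=4, bucket 4 empty → new chain.
Insert 124: h=3, bucket 3 nonempty → append to chain.
Insert 377: h=3, bucket 3 nonempty → append to chain.
Insert 372: h=9, bucket 9 empty → new chain.
Insert 443: h=3, bucket 3 nonempty → append to chain.
Final buckets:
0: 825
1: _
2: 673
3: 366 -> 993 -> 124 -> 377 -> 443
4: 752
5: _
6: _
7: _
8: _
9: 372
10: _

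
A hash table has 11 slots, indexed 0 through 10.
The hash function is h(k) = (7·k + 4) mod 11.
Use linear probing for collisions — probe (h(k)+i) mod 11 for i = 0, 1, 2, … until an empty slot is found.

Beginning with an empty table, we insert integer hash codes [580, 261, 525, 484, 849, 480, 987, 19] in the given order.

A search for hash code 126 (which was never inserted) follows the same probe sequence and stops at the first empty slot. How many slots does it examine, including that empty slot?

7

580 hashes to 5; slot 5 is free => place at 5.
261 hashes to 5; 5 taken => place at 6.
525 hashes to 5; 5,6 taken => place at 7.
484 hashes to 4; slot 4 is free => place at 4.
849 hashes to 7; 7 taken => place at 8.
480 hashes to 9; slot 9 is free => place at 9.
987 hashes to 5; 5,6,7,8,9 taken => place at 10.
19 hashes to 5; 5,6,7,8,9,10 taken => place at 0.
Table: [19, ., ., ., 484, 580, 261, 525, 849, 480, 987]
Lookup 126: h=6, probe 6,7,8,9,10,0,1 → slot 1 empty, not found.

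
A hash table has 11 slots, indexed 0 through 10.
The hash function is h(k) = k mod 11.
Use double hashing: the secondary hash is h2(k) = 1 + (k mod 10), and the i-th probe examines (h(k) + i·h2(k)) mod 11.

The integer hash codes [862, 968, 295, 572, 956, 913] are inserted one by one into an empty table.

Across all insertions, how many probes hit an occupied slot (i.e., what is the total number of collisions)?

862: h=4 → slot 4
968: h=0 → slot 0
295: h=9 → slot 9
572: h=0, h2=3, probe 0,3 → slot 3
956: h=10 → slot 10
913: h=0, h2=4, probe 0,4,8 → slot 8
Table: [968, ∅, ∅, 572, 862, ∅, ∅, ∅, 913, 295, 956]

3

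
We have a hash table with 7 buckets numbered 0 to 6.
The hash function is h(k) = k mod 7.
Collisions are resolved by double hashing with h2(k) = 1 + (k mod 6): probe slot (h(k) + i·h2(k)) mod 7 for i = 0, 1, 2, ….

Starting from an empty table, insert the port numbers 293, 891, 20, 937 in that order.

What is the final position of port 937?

1

Insert 293: h=6, slot 6 empty → index 6.
Insert 891: h=2, slot 2 empty → index 2.
Insert 20: h=6, h2=3, slots 6,2 occupied → index 5.
Insert 937: h=6, h2=2, slot 6 occupied → index 1.
Table: [., 937, 891, ., ., 20, 293]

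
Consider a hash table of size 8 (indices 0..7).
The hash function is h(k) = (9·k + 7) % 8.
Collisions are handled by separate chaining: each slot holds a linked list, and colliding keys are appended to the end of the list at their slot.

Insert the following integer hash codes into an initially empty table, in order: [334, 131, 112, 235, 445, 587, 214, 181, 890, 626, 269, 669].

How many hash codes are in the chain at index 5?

2

334 -> bucket 5
131 -> bucket 2
112 -> bucket 7
235 -> bucket 2 (collision)
445 -> bucket 4
587 -> bucket 2 (collision)
214 -> bucket 5 (collision)
181 -> bucket 4 (collision)
890 -> bucket 1
626 -> bucket 1 (collision)
269 -> bucket 4 (collision)
669 -> bucket 4 (collision)
Final buckets:
0: —
1: 890 -> 626
2: 131 -> 235 -> 587
3: —
4: 445 -> 181 -> 269 -> 669
5: 334 -> 214
6: —
7: 112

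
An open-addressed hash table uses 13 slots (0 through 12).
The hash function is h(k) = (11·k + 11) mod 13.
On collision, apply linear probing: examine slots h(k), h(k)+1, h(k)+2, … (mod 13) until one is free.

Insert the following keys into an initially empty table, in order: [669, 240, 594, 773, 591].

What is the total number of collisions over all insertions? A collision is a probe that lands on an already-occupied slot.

669: h=12 → slot 12
240: h=12, probe 12,0 → slot 0
594: h=6 → slot 6
773: h=12, probe 12,0,1 → slot 1
591: h=12, probe 12,0,1,2 → slot 2
Table: [240, 773, 591, -, -, -, 594, -, -, -, -, -, 669]

6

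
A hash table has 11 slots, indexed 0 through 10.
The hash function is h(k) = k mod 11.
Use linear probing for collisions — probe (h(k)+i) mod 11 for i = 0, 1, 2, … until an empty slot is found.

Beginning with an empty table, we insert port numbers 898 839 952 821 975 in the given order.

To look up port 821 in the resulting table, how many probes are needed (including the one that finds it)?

Insert 898: h=7, slot 7 empty → index 7.
Insert 839: h=3, slot 3 empty → index 3.
Insert 952: h=6, slot 6 empty → index 6.
Insert 821: h=7, slot 7 occupied → index 8.
Insert 975: h=7, slots 7,8 occupied → index 9.
Table: [—, —, —, 839, —, —, 952, 898, 821, 975, —]
Lookup 821: h=7, probe 7,8 → found at 8.

2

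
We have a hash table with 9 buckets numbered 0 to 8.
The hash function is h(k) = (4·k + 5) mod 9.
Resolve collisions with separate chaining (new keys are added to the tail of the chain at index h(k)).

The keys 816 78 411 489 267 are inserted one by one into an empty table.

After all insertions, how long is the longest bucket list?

Insert 816: h=2, bucket 2 empty → new chain.
Insert 78: h=2, bucket 2 nonempty → append to chain.
Insert 411: h=2, bucket 2 nonempty → append to chain.
Insert 489: h=8, bucket 8 empty → new chain.
Insert 267: h=2, bucket 2 nonempty → append to chain.
Final buckets:
0: _
1: _
2: 816 -> 78 -> 411 -> 267
3: _
4: _
5: _
6: _
7: _
8: 489

4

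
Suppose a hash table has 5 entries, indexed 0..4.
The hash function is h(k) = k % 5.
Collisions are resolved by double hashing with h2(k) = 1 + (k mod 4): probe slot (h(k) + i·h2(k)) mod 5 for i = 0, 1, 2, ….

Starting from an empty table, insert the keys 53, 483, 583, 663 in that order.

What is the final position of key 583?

1

Insert 53: h=3, slot 3 empty -> index 3.
Insert 483: h=3, h2=4, slot 3 occupied -> index 2.
Insert 583: h=3, h2=4, slots 3,2 occupied -> index 1.
Insert 663: h=3, h2=4, slots 3,2,1 occupied -> index 0.
Table: [663, 583, 483, 53, _]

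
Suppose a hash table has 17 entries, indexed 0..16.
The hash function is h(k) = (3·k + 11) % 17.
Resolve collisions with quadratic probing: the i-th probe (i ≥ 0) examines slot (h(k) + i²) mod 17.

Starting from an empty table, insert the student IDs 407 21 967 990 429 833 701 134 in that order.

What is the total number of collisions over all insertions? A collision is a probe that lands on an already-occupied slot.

8

407: h=8 → slot 8
21: h=6 → slot 6
967: h=5 → slot 5
990: h=6, probe 6,7 → slot 7
429: h=6, probe 6,7,10 → slot 10
833: h=11 → slot 11
701: h=6, probe 6,7,10,15 → slot 15
134: h=5, probe 5,6,9 → slot 9
Table: [_, _, _, _, _, 967, 21, 990, 407, 134, 429, 833, _, _, _, 701, _]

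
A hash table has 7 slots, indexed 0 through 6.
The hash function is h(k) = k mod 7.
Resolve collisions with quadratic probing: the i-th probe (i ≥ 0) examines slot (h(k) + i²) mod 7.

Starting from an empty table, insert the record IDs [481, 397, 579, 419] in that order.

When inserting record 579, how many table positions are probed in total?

3

481: h=5 -> slot 5
397: h=5, probe 5,6 -> slot 6
579: h=5, probe 5,6,2 -> slot 2
419: h=6, probe 6,0 -> slot 0
Table: [419, -, 579, -, -, 481, 397]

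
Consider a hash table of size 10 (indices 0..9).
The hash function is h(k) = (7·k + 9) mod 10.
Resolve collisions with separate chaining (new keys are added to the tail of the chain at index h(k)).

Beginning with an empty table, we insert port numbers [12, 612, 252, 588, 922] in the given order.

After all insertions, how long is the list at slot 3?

4

12 -> bucket 3
612 -> bucket 3 (collision)
252 -> bucket 3 (collision)
588 -> bucket 5
922 -> bucket 3 (collision)
Final buckets:
0: -
1: -
2: -
3: 12 -> 612 -> 252 -> 922
4: -
5: 588
6: -
7: -
8: -
9: -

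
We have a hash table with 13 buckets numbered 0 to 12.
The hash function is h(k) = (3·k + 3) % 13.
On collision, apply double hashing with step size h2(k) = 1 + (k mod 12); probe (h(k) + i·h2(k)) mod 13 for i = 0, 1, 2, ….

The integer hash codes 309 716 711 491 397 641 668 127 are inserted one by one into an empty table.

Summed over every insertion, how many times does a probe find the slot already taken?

309: h=7 => slot 7
716: h=6 => slot 6
711: h=4 => slot 4
491: h=7, h2=12, probe 7,6,5 => slot 5
397: h=11 => slot 11
641: h=2 => slot 2
668: h=5, h2=9, probe 5,1 => slot 1
127: h=7, h2=8, probe 7,2,10 => slot 10
Table: [., 668, 641, ., 711, 491, 716, 309, ., ., 127, 397, .]

5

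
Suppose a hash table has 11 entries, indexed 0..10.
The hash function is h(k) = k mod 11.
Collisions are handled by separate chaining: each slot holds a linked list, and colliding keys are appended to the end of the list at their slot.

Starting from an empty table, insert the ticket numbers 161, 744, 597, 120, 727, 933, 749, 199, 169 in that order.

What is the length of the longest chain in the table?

3

161 → bucket 7
744 → bucket 7 (collision)
597 → bucket 3
120 → bucket 10
727 → bucket 1
933 → bucket 9
749 → bucket 1 (collision)
199 → bucket 1 (collision)
169 → bucket 4
Final buckets:
0: .
1: 727 -> 749 -> 199
2: .
3: 597
4: 169
5: .
6: .
7: 161 -> 744
8: .
9: 933
10: 120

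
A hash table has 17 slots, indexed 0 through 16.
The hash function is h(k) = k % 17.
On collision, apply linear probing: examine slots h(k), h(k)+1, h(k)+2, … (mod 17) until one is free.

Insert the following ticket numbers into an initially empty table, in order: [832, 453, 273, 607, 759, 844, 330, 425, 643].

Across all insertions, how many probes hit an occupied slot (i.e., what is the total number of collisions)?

Insert 832: h=16, slot 16 empty => index 16.
Insert 453: h=11, slot 11 empty => index 11.
Insert 273: h=1, slot 1 empty => index 1.
Insert 607: h=12, slot 12 empty => index 12.
Insert 759: h=11, slots 11,12 occupied => index 13.
Insert 844: h=11, slots 11,12,13 occupied => index 14.
Insert 330: h=7, slot 7 empty => index 7.
Insert 425: h=0, slot 0 empty => index 0.
Insert 643: h=14, slot 14 occupied => index 15.
Table: [425, 273, _, _, _, _, _, 330, _, _, _, 453, 607, 759, 844, 643, 832]

6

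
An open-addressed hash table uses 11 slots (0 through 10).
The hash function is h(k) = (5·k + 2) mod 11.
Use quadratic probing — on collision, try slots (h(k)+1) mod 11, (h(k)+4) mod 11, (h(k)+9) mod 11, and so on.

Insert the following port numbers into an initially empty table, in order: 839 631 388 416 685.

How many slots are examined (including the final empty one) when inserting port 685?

Insert 839: h=6, slot 6 empty => index 6.
Insert 631: h=0, slot 0 empty => index 0.
Insert 388: h=6, slot 6 occupied => index 7.
Insert 416: h=3, slot 3 empty => index 3.
Insert 685: h=6, slots 6,7 occupied => index 10.
Table: [631, _, _, 416, _, _, 839, 388, _, _, 685]

3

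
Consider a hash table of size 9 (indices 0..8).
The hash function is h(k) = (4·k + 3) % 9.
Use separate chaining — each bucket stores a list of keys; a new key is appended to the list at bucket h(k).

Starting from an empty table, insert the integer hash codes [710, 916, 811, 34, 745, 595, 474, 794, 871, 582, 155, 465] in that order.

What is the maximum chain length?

4

710 → bucket 8
916 → bucket 4
811 → bucket 7
34 → bucket 4 (collision)
745 → bucket 4 (collision)
595 → bucket 7 (collision)
474 → bucket 0
794 → bucket 2
871 → bucket 4 (collision)
582 → bucket 0 (collision)
155 → bucket 2 (collision)
465 → bucket 0 (collision)
Final buckets:
0: 474 -> 582 -> 465
1: _
2: 794 -> 155
3: _
4: 916 -> 34 -> 745 -> 871
5: _
6: _
7: 811 -> 595
8: 710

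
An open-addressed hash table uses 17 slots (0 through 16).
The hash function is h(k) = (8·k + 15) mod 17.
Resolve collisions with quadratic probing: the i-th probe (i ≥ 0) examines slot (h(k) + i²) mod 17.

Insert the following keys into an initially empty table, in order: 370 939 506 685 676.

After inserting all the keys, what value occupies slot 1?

370 hashes to 0; slot 0 is free -> place at 0.
939 hashes to 13; slot 13 is free -> place at 13.
506 hashes to 0; 0 taken -> place at 1.
685 hashes to 4; slot 4 is free -> place at 4.
676 hashes to 0; 0,1,4 taken -> place at 9.
Table: [370, 506, ∅, ∅, 685, ∅, ∅, ∅, ∅, 676, ∅, ∅, ∅, 939, ∅, ∅, ∅]

506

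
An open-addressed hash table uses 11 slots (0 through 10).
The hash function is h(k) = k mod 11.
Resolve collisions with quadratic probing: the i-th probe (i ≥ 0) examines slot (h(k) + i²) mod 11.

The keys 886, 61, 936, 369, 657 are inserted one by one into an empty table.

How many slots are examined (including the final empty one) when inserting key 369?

3

886: h=6 => slot 6
61: h=6, probe 6,7 => slot 7
936: h=1 => slot 1
369: h=6, probe 6,7,10 => slot 10
657: h=8 => slot 8
Table: [-, 936, -, -, -, -, 886, 61, 657, -, 369]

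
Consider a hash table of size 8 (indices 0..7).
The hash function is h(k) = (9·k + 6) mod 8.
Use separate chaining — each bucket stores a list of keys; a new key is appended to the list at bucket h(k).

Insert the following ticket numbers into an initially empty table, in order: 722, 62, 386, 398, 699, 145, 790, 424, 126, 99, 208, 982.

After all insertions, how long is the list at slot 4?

5

Insert 722: h=0, bucket 0 empty -> new chain.
Insert 62: h=4, bucket 4 empty -> new chain.
Insert 386: h=0, bucket 0 nonempty -> append to chain.
Insert 398: h=4, bucket 4 nonempty -> append to chain.
Insert 699: h=1, bucket 1 empty -> new chain.
Insert 145: h=7, bucket 7 empty -> new chain.
Insert 790: h=4, bucket 4 nonempty -> append to chain.
Insert 424: h=6, bucket 6 empty -> new chain.
Insert 126: h=4, bucket 4 nonempty -> append to chain.
Insert 99: h=1, bucket 1 nonempty -> append to chain.
Insert 208: h=6, bucket 6 nonempty -> append to chain.
Insert 982: h=4, bucket 4 nonempty -> append to chain.
Final buckets:
0: 722 -> 386
1: 699 -> 99
2: .
3: .
4: 62 -> 398 -> 790 -> 126 -> 982
5: .
6: 424 -> 208
7: 145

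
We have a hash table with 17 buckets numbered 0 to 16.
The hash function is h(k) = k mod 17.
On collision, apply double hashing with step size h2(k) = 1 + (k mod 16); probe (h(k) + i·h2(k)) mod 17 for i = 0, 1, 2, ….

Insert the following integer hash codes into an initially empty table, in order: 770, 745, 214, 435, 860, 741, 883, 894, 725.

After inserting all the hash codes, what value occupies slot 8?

Insert 770: h=5, slot 5 empty → index 5.
Insert 745: h=14, slot 14 empty → index 14.
Insert 214: h=10, slot 10 empty → index 10.
Insert 435: h=10, h2=4, slots 10,14 occupied → index 1.
Insert 860: h=10, h2=13, slot 10 occupied → index 6.
Insert 741: h=10, h2=6, slot 10 occupied → index 16.
Insert 883: h=16, h2=4, slot 16 occupied → index 3.
Insert 894: h=10, h2=15, slot 10 occupied → index 8.
Insert 725: h=11, slot 11 empty → index 11.
Table: [., 435, ., 883, ., 770, 860, ., 894, ., 214, 725, ., ., 745, ., 741]

894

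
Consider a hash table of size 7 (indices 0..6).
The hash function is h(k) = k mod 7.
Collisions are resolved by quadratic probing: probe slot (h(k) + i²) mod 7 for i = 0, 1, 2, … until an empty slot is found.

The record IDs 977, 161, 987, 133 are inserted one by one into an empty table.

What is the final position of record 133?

977: h=4 -> slot 4
161: h=0 -> slot 0
987: h=0, probe 0,1 -> slot 1
133: h=0, probe 0,1,4,2 -> slot 2
Table: [161, 987, 133, -, 977, -, -]

2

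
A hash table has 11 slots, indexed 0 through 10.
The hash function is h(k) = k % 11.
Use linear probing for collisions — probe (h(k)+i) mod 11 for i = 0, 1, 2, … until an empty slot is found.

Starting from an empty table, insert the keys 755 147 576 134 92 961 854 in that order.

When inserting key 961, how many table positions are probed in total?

755 hashes to 7; slot 7 is free -> place at 7.
147 hashes to 4; slot 4 is free -> place at 4.
576 hashes to 4; 4 taken -> place at 5.
134 hashes to 2; slot 2 is free -> place at 2.
92 hashes to 4; 4,5 taken -> place at 6.
961 hashes to 4; 4,5,6,7 taken -> place at 8.
854 hashes to 7; 7,8 taken -> place at 9.
Table: [., ., 134, ., 147, 576, 92, 755, 961, 854, .]

5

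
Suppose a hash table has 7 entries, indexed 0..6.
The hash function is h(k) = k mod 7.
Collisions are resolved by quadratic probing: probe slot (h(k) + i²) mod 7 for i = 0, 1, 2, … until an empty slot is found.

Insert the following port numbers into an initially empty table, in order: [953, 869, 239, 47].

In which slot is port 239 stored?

5

953 hashes to 1; slot 1 is free => place at 1.
869 hashes to 1; 1 taken => place at 2.
239 hashes to 1; 1,2 taken => place at 5.
47 hashes to 5; 5 taken => place at 6.
Table: [∅, 953, 869, ∅, ∅, 239, 47]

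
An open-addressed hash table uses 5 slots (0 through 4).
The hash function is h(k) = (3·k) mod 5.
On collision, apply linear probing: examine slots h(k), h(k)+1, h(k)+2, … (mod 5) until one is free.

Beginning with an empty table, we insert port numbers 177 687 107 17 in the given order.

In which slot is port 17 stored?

4

177 hashes to 1; slot 1 is free => place at 1.
687 hashes to 1; 1 taken => place at 2.
107 hashes to 1; 1,2 taken => place at 3.
17 hashes to 1; 1,2,3 taken => place at 4.
Table: [—, 177, 687, 107, 17]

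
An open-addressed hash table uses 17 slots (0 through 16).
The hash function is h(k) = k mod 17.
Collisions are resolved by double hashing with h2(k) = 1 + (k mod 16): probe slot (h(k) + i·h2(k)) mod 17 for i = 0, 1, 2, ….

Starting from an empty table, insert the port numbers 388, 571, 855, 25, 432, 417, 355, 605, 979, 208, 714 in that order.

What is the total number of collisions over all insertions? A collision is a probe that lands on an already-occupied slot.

388 hashes to 14; slot 14 is free → place at 14.
571 hashes to 10; slot 10 is free → place at 10.
855 hashes to 5; slot 5 is free → place at 5.
25 hashes to 8; slot 8 is free → place at 8.
432 hashes to 7; slot 7 is free → place at 7.
417 hashes to 9; slot 9 is free → place at 9.
355 hashes to 15; slot 15 is free → place at 15.
605 hashes to 10, h2=14; 10,7 taken → place at 4.
979 hashes to 10, h2=4; 10,14 taken → place at 1.
208 hashes to 4, h2=1; 4,5 taken → place at 6.
714 hashes to 0; slot 0 is free → place at 0.
Table: [714, 979, —, —, 605, 855, 208, 432, 25, 417, 571, —, —, —, 388, 355, —]

6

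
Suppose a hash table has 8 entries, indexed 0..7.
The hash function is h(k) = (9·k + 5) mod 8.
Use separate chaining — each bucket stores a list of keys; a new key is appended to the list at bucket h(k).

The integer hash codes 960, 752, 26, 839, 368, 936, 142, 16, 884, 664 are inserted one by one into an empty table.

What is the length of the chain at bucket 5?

Insert 960: h=5, bucket 5 empty → new chain.
Insert 752: h=5, bucket 5 nonempty → append to chain.
Insert 26: h=7, bucket 7 empty → new chain.
Insert 839: h=4, bucket 4 empty → new chain.
Insert 368: h=5, bucket 5 nonempty → append to chain.
Insert 936: h=5, bucket 5 nonempty → append to chain.
Insert 142: h=3, bucket 3 empty → new chain.
Insert 16: h=5, bucket 5 nonempty → append to chain.
Insert 884: h=1, bucket 1 empty → new chain.
Insert 664: h=5, bucket 5 nonempty → append to chain.
Final buckets:
0: ∅
1: 884
2: ∅
3: 142
4: 839
5: 960 -> 752 -> 368 -> 936 -> 16 -> 664
6: ∅
7: 26

6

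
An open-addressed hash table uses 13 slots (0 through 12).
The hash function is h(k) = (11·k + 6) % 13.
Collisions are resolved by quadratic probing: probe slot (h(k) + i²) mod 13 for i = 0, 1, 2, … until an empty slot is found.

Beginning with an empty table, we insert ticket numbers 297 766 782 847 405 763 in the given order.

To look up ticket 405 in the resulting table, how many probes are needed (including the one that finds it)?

297 hashes to 10; slot 10 is free => place at 10.
766 hashes to 8; slot 8 is free => place at 8.
782 hashes to 2; slot 2 is free => place at 2.
847 hashes to 2; 2 taken => place at 3.
405 hashes to 2; 2,3 taken => place at 6.
763 hashes to 1; slot 1 is free => place at 1.
Table: [-, 763, 782, 847, -, -, 405, -, 766, -, 297, -, -]
Lookup 405: h=2, probe 2,3,6 → found at 6.

3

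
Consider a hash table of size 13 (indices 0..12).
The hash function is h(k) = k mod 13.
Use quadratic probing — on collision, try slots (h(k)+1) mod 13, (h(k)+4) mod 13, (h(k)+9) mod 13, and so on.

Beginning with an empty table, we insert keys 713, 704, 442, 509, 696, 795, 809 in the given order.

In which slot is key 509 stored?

3

713 hashes to 11; slot 11 is free -> place at 11.
704 hashes to 2; slot 2 is free -> place at 2.
442 hashes to 0; slot 0 is free -> place at 0.
509 hashes to 2; 2 taken -> place at 3.
696 hashes to 7; slot 7 is free -> place at 7.
795 hashes to 2; 2,3 taken -> place at 6.
809 hashes to 3; 3 taken -> place at 4.
Table: [442, _, 704, 509, 809, _, 795, 696, _, _, _, 713, _]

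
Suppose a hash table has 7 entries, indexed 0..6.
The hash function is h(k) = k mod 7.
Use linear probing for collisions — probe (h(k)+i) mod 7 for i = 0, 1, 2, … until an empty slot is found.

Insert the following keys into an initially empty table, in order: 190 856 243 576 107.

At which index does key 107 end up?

Insert 190: h=1, slot 1 empty -> index 1.
Insert 856: h=2, slot 2 empty -> index 2.
Insert 243: h=5, slot 5 empty -> index 5.
Insert 576: h=2, slot 2 occupied -> index 3.
Insert 107: h=2, slots 2,3 occupied -> index 4.
Table: [—, 190, 856, 576, 107, 243, —]

4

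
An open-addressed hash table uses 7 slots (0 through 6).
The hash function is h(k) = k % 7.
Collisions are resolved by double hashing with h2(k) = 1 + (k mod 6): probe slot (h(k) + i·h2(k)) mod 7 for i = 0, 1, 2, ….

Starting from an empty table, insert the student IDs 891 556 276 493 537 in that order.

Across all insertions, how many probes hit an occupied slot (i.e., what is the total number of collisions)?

891 hashes to 2; slot 2 is free => place at 2.
556 hashes to 3; slot 3 is free => place at 3.
276 hashes to 3, h2=1; 3 taken => place at 4.
493 hashes to 3, h2=2; 3 taken => place at 5.
537 hashes to 5, h2=4; 5,2 taken => place at 6.
Table: [_, _, 891, 556, 276, 493, 537]

4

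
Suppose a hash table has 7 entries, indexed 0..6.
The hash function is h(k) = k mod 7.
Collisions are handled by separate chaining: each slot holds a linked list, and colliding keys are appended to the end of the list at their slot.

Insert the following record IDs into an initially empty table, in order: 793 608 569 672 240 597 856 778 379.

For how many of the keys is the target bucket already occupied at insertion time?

Insert 793: h=2, bucket 2 empty -> new chain.
Insert 608: h=6, bucket 6 empty -> new chain.
Insert 569: h=2, bucket 2 nonempty -> append to chain.
Insert 672: h=0, bucket 0 empty -> new chain.
Insert 240: h=2, bucket 2 nonempty -> append to chain.
Insert 597: h=2, bucket 2 nonempty -> append to chain.
Insert 856: h=2, bucket 2 nonempty -> append to chain.
Insert 778: h=1, bucket 1 empty -> new chain.
Insert 379: h=1, bucket 1 nonempty -> append to chain.
Final buckets:
0: 672
1: 778 -> 379
2: 793 -> 569 -> 240 -> 597 -> 856
3: -
4: -
5: -
6: 608

5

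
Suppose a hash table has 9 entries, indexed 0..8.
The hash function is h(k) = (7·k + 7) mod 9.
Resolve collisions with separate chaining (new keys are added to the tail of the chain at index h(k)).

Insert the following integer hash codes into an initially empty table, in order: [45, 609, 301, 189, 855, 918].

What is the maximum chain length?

Insert 45: h=7, bucket 7 empty -> new chain.
Insert 609: h=4, bucket 4 empty -> new chain.
Insert 301: h=8, bucket 8 empty -> new chain.
Insert 189: h=7, bucket 7 nonempty -> append to chain.
Insert 855: h=7, bucket 7 nonempty -> append to chain.
Insert 918: h=7, bucket 7 nonempty -> append to chain.
Final buckets:
0: _
1: _
2: _
3: _
4: 609
5: _
6: _
7: 45 -> 189 -> 855 -> 918
8: 301

4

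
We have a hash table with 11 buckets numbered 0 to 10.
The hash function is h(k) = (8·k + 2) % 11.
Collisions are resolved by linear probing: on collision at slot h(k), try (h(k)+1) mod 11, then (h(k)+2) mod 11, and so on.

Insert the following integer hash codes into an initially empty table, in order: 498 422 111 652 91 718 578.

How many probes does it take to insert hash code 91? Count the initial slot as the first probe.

498 hashes to 4; slot 4 is free => place at 4.
422 hashes to 1; slot 1 is free => place at 1.
111 hashes to 10; slot 10 is free => place at 10.
652 hashes to 4; 4 taken => place at 5.
91 hashes to 4; 4,5 taken => place at 6.
718 hashes to 4; 4,5,6 taken => place at 7.
578 hashes to 6; 6,7 taken => place at 8.
Table: [-, 422, -, -, 498, 652, 91, 718, 578, -, 111]

3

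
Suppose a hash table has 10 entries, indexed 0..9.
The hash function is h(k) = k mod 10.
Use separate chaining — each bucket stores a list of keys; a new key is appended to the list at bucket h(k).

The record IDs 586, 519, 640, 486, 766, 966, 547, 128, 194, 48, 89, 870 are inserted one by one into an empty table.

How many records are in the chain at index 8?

2

586 → bucket 6
519 → bucket 9
640 → bucket 0
486 → bucket 6 (collision)
766 → bucket 6 (collision)
966 → bucket 6 (collision)
547 → bucket 7
128 → bucket 8
194 → bucket 4
48 → bucket 8 (collision)
89 → bucket 9 (collision)
870 → bucket 0 (collision)
Final buckets:
0: 640 -> 870
1: —
2: —
3: —
4: 194
5: —
6: 586 -> 486 -> 766 -> 966
7: 547
8: 128 -> 48
9: 519 -> 89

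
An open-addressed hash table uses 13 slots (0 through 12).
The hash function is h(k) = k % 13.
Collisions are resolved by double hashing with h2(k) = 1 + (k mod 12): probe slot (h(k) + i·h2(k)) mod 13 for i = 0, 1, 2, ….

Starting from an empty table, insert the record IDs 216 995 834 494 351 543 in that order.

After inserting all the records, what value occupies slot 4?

351

216 hashes to 8; slot 8 is free -> place at 8.
995 hashes to 7; slot 7 is free -> place at 7.
834 hashes to 2; slot 2 is free -> place at 2.
494 hashes to 0; slot 0 is free -> place at 0.
351 hashes to 0, h2=4; 0 taken -> place at 4.
543 hashes to 10; slot 10 is free -> place at 10.
Table: [494, ., 834, ., 351, ., ., 995, 216, ., 543, ., .]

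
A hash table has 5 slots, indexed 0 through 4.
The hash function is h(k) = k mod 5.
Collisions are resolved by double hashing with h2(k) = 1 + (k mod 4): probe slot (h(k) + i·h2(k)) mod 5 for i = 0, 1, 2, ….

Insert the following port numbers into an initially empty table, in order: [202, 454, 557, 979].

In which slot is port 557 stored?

1

Insert 202: h=2, slot 2 empty -> index 2.
Insert 454: h=4, slot 4 empty -> index 4.
Insert 557: h=2, h2=2, slots 2,4 occupied -> index 1.
Insert 979: h=4, h2=4, slot 4 occupied -> index 3.
Table: [∅, 557, 202, 979, 454]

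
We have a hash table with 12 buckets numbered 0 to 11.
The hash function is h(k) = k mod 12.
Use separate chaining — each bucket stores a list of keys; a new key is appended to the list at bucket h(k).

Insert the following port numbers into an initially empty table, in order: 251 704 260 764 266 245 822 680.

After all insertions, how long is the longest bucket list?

251 → bucket 11
704 → bucket 8
260 → bucket 8 (collision)
764 → bucket 8 (collision)
266 → bucket 2
245 → bucket 5
822 → bucket 6
680 → bucket 8 (collision)
Final buckets:
0: .
1: .
2: 266
3: .
4: .
5: 245
6: 822
7: .
8: 704 -> 260 -> 764 -> 680
9: .
10: .
11: 251

4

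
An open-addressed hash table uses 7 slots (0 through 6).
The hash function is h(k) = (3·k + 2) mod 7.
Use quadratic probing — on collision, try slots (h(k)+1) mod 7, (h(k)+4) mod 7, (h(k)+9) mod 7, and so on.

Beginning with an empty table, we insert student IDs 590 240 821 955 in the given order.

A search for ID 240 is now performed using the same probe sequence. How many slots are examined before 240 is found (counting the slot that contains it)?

590: h=1 → slot 1
240: h=1, probe 1,2 → slot 2
821: h=1, probe 1,2,5 → slot 5
955: h=4 → slot 4
Table: [_, 590, 240, _, 955, 821, _]
Lookup 240: h=1, probe 1,2 → found at 2.

2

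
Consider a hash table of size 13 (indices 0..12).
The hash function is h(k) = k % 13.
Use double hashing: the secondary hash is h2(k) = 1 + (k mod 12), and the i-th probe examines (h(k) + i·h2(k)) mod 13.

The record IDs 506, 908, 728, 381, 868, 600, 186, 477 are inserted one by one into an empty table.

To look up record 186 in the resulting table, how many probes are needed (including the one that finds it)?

3

Insert 506: h=12, slot 12 empty → index 12.
Insert 908: h=11, slot 11 empty → index 11.
Insert 728: h=0, slot 0 empty → index 0.
Insert 381: h=4, slot 4 empty → index 4.
Insert 868: h=10, slot 10 empty → index 10.
Insert 600: h=2, slot 2 empty → index 2.
Insert 186: h=4, h2=7, slots 4,11 occupied → index 5.
Insert 477: h=9, slot 9 empty → index 9.
Table: [728, —, 600, —, 381, 186, —, —, —, 477, 868, 908, 506]
Lookup 186: h=4, h2=7, probe 4,11,5 → found at 5.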